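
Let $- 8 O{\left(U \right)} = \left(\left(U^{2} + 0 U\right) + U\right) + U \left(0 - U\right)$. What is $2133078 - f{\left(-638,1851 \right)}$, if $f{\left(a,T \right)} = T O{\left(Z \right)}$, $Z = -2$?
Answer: $\frac{8530461}{4} \approx 2.1326 \cdot 10^{6}$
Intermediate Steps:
$O{\left(U \right)} = - \frac{U}{8}$ ($O{\left(U \right)} = - \frac{\left(\left(U^{2} + 0 U\right) + U\right) + U \left(0 - U\right)}{8} = - \frac{\left(\left(U^{2} + 0\right) + U\right) + U \left(- U\right)}{8} = - \frac{\left(U^{2} + U\right) - U^{2}}{8} = - \frac{\left(U + U^{2}\right) - U^{2}}{8} = - \frac{U}{8}$)
$f{\left(a,T \right)} = \frac{T}{4}$ ($f{\left(a,T \right)} = T \left(\left(- \frac{1}{8}\right) \left(-2\right)\right) = T \frac{1}{4} = \frac{T}{4}$)
$2133078 - f{\left(-638,1851 \right)} = 2133078 - \frac{1}{4} \cdot 1851 = 2133078 - \frac{1851}{4} = \frac{8530461}{4}$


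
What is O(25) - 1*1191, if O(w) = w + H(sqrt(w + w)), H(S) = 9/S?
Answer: -1166 + 9*sqrt(2)/10 ≈ -1164.7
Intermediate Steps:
O(w) = w + 9*sqrt(2)/(2*sqrt(w)) (O(w) = w + 9/(sqrt(w + w)) = w + 9/(sqrt(2*w)) = w + 9/((sqrt(2)*sqrt(w))) = w + 9*(sqrt(2)/(2*sqrt(w))) = w + 9*sqrt(2)/(2*sqrt(w)))
O(25) - 1*1191 = (25 + 9*sqrt(2)/(2*sqrt(25))) - 1*1191 = (25 + (9/2)*sqrt(2)*(1/5)) - 1191 = (25 + 9*sqrt(2)/10) - 1191 = -1166 + 9*sqrt(2)/10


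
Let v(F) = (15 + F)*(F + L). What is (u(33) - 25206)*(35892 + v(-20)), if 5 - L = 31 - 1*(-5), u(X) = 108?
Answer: -907217406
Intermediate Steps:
L = -31 (L = 5 - (31 - 1*(-5)) = 5 - (31 + 5) = 5 - 1*36 = 5 - 36 = -31)
v(F) = (-31 + F)*(15 + F) (v(F) = (15 + F)*(F - 31) = (15 + F)*(-31 + F) = (-31 + F)*(15 + F))
(u(33) - 25206)*(35892 + v(-20)) = (108 - 25206)*(35892 + (-465 + (-20)² - 16*(-20))) = -25098*(35892 + (-465 + 400 + 320)) = -25098*(35892 + 255) = -25098*36147 = -907217406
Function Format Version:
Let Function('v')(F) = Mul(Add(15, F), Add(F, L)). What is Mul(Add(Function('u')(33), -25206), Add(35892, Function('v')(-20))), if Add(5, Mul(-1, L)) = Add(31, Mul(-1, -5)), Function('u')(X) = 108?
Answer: -907217406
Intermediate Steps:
L = -31 (L = Add(5, Mul(-1, Add(31, Mul(-1, -5)))) = Add(5, Mul(-1, Add(31, 5))) = Add(5, Mul(-1, 36)) = Add(5, -36) = -31)
Function('v')(F) = Mul(Add(-31, F), Add(15, F)) (Function('v')(F) = Mul(Add(15, F), Add(F, -31)) = Mul(Add(15, F), Add(-31, F)) = Mul(Add(-31, F), Add(15, F)))
Mul(Add(Function('u')(33), -25206), Add(35892, Function('v')(-20))) = Mul(Add(108, -25206), Add(35892, Add(-465, Pow(-20, 2), Mul(-16, -20)))) = Mul(-25098, Add(35892, Add(-465, 400, 320))) = Mul(-25098, Add(35892, 255)) = Mul(-25098, 36147) = -907217406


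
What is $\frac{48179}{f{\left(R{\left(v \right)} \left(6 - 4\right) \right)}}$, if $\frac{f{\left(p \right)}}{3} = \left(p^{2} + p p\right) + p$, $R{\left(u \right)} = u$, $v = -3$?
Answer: $\frac{48179}{198} \approx 243.33$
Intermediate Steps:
$f{\left(p \right)} = 3 p + 6 p^{2}$ ($f{\left(p \right)} = 3 \left(\left(p^{2} + p p\right) + p\right) = 3 \left(\left(p^{2} + p^{2}\right) + p\right) = 3 \left(2 p^{2} + p\right) = 3 \left(p + 2 p^{2}\right) = 3 p + 6 p^{2}$)
$\frac{48179}{f{\left(R{\left(v \right)} \left(6 - 4\right) \right)}} = \frac{48179}{3 \left(- 3 \left(6 - 4\right)\right) \left(1 + 2 \left(- 3 \left(6 - 4\right)\right)\right)} = \frac{48179}{3 \left(\left(-3\right) 2\right) \left(1 + 2 \left(\left(-3\right) 2\right)\right)} = \frac{48179}{3 \left(-6\right) \left(1 + 2 \left(-6\right)\right)} = \frac{48179}{3 \left(-6\right) \left(1 - 12\right)} = \frac{48179}{3 \left(-6\right) \left(-11\right)} = \frac{48179}{198}$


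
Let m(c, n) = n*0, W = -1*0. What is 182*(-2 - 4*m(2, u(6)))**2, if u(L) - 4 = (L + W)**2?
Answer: 728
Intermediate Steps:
W = 0
u(L) = 4 + L**2 (u(L) = 4 + (L + 0)**2 = 4 + L**2)
m(c, n) = 0
182*(-2 - 4*m(2, u(6)))**2 = 182*(-2 - 4*0)**2 = 182*(-2 + 0)**2 = 182*(-2)**2 = 182*4 = 728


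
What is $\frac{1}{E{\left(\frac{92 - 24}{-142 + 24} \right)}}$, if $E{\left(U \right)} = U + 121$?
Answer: $\frac{59}{7105} \approx 0.008304$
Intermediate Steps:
$E{\left(U \right)} = 121 + U$
$\frac{1}{E{\left(\frac{92 - 24}{-142 + 24} \right)}} = \frac{1}{121 + \frac{92 - 24}{-142 + 24}} = \frac{1}{121 + \frac{68}{-118}} = \frac{1}{121 + 68 \left(- \frac{1}{118}\right)} = \frac{1}{121 - \frac{34}{59}} = \frac{1}{\frac{7105}{59}} = \frac{59}{7105}$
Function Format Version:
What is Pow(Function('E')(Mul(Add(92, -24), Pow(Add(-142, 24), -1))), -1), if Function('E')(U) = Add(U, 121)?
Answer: Rational(59, 7105) ≈ 0.0083040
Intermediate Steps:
Function('E')(U) = Add(121, U)
Pow(Function('E')(Mul(Add(92, -24), Pow(Add(-142, 24), -1))), -1) = Pow(Add(121, Mul(Add(92, -24), Pow(Add(-142, 24), -1))), -1) = Pow(Add(121, Mul(68, Pow(-118, -1))), -1) = Pow(Add(121, Mul(68, Rational(-1, 118))), -1) = Pow(Add(121, Rational(-34, 59)), -1) = Pow(Rational(7105, 59), -1) = Rational(59, 7105)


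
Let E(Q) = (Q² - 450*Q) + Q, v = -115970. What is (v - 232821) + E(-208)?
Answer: -212135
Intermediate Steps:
E(Q) = Q² - 449*Q
(v - 232821) + E(-208) = (-115970 - 232821) - 208*(-449 - 208) = -348791 - 208*(-657) = -348791 + 136656 = -212135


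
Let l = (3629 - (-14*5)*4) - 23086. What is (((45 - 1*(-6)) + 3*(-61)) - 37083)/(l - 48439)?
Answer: 37215/67616 ≈ 0.55039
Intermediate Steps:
l = -19177 (l = (3629 - (-70)*4) - 23086 = (3629 - 1*(-280)) - 23086 = (3629 + 280) - 23086 = 3909 - 23086 = -19177)
(((45 - 1*(-6)) + 3*(-61)) - 37083)/(l - 48439) = (((45 - 1*(-6)) + 3*(-61)) - 37083)/(-19177 - 48439) = (((45 + 6) - 183) - 37083)/(-67616) = ((51 - 183) - 37083)*(-1/67616) = (-132 - 37083)*(-1/67616) = -37215*(-1/67616) = 37215/67616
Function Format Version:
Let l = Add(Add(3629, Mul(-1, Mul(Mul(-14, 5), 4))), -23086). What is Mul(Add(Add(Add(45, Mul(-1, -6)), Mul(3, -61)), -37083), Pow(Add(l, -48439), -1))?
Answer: Rational(37215, 67616) ≈ 0.55039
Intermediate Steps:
l = -19177 (l = Add(Add(3629, Mul(-1, Mul(-70, 4))), -23086) = Add(Add(3629, Mul(-1, -280)), -23086) = Add(Add(3629, 280), -23086) = Add(3909, -23086) = -19177)
Mul(Add(Add(Add(45, Mul(-1, -6)), Mul(3, -61)), -37083), Pow(Add(l, -48439), -1)) = Mul(Add(Add(Add(45, Mul(-1, -6)), Mul(3, -61)), -37083), Pow(Add(-19177, -48439), -1)) = Mul(Add(Add(Add(45, 6), -183), -37083), Pow(-67616, -1)) = Mul(Add(Add(51, -183), -37083), Rational(-1, 67616)) = Mul(Add(-132, -37083), Rational(-1, 67616)) = Mul(-37215, Rational(-1, 67616)) = Rational(37215, 67616)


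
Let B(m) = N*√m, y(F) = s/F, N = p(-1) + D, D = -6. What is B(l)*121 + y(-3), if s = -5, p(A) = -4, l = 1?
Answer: -3625/3 ≈ -1208.3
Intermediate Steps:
N = -10 (N = -4 - 6 = -10)
y(F) = -5/F
B(m) = -10*√m
B(l)*121 + y(-3) = -10*√1*121 - 5/(-3) = -10*1*121 - 5*(-⅓) = -10*121 + 5/3 = -1210 + 5/3 = -3625/3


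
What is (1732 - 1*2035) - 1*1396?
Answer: -1699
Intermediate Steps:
(1732 - 1*2035) - 1*1396 = (1732 - 2035) - 1396 = -303 - 1396 = -1699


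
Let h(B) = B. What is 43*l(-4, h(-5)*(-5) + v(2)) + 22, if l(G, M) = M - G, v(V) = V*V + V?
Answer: 1527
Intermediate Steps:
v(V) = V + V² (v(V) = V² + V = V + V²)
43*l(-4, h(-5)*(-5) + v(2)) + 22 = 43*((-5*(-5) + 2*(1 + 2)) - 1*(-4)) + 22 = 43*((25 + 2*3) + 4) + 22 = 43*((25 + 6) + 4) + 22 = 43*(31 + 4) + 22 = 43*35 + 22 = 1505 + 22 = 1527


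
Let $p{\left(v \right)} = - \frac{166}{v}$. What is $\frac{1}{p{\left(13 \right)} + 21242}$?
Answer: $\frac{13}{275980} \approx 4.7105 \cdot 10^{-5}$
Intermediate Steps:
$\frac{1}{p{\left(13 \right)} + 21242} = \frac{1}{- \frac{166}{13} + 21242} = \frac{1}{\frac{275980}{13}} = \frac{13}{275980}$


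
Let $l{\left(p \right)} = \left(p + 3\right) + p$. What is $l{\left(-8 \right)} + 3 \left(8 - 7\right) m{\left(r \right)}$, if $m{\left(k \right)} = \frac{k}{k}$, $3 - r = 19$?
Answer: $-10$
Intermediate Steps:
$r = -16$ ($r = 3 - 19 = -16$)
$l{\left(p \right)} = 3 + 2 p$ ($l{\left(p \right)} = \left(3 + p\right) + p = 3 + 2 p$)
$m{\left(k \right)} = 1$
$l{\left(-8 \right)} + 3 \left(8 - 7\right) m{\left(r \right)} = \left(3 + 2 \left(-8\right)\right) + 3 \left(8 - 7\right) 1 = \left(3 - 16\right) + 3 \cdot 1 \cdot 1 = -13 + 3 \cdot 1 = -13 + 3 = -10$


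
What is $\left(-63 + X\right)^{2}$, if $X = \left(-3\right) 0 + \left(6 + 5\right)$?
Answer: $2704$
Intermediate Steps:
$X = 11$ ($X = 0 + 11 = 11$)
$\left(-63 + X\right)^{2} = \left(-63 + 11\right)^{2} = \left(-52\right)^{2} = 2704$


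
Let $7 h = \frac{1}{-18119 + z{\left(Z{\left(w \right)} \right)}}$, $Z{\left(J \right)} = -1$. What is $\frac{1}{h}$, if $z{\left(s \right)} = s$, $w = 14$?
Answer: $-126840$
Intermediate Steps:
$h = - \frac{1}{126840}$ ($h = \frac{1}{7 \left(-18119 - 1\right)} = \frac{1}{7 \left(-18120\right)} = \frac{1}{7} \left(- \frac{1}{18120}\right) = - \frac{1}{126840} \approx -7.884 \cdot 10^{-6}$)
$\frac{1}{h} = \frac{1}{- \frac{1}{126840}} = -126840$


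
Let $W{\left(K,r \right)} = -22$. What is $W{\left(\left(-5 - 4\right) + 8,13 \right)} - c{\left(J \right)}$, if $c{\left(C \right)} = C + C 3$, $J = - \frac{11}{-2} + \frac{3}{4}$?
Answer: $-47$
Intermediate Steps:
$J = \frac{25}{4}$ ($J = \left(-11\right) \left(- \frac{1}{2}\right) + 3 \cdot \frac{1}{4} = \frac{11}{2} + \frac{3}{4} = \frac{25}{4} \approx 6.25$)
$c{\left(C \right)} = 4 C$ ($c{\left(C \right)} = C + 3 C = 4 C$)
$W{\left(\left(-5 - 4\right) + 8,13 \right)} - c{\left(J \right)} = -22 - 4 \cdot \frac{25}{4} = -22 - 25 = -47$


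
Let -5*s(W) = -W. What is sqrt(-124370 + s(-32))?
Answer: 3*I*sqrt(345490)/5 ≈ 352.67*I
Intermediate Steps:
s(W) = W/5 (s(W) = -(-1)*W/5 = W/5)
sqrt(-124370 + s(-32)) = sqrt(-124370 + (1/5)*(-32)) = sqrt(-124370 - 32/5) = sqrt(-621882/5) = 3*I*sqrt(345490)/5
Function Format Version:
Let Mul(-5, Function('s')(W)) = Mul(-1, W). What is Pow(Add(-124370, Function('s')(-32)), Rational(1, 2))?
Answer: Mul(Rational(3, 5), I, Pow(345490, Rational(1, 2))) ≈ Mul(352.67, I)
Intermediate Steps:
Function('s')(W) = Mul(Rational(1, 5), W) (Function('s')(W) = Mul(Rational(-1, 5), Mul(-1, W)) = Mul(Rational(1, 5), W))
Pow(Add(-124370, Function('s')(-32)), Rational(1, 2)) = Pow(Add(-124370, Mul(Rational(1, 5), -32)), Rational(1, 2)) = Pow(Add(-124370, Rational(-32, 5)), Rational(1, 2)) = Pow(Rational(-621882, 5), Rational(1, 2)) = Mul(Rational(3, 5), I, Pow(345490, Rational(1, 2)))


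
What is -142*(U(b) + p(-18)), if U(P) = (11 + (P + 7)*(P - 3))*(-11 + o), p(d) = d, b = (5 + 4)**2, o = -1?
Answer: 11717556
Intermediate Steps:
b = 81 (b = 9**2 = 81)
U(P) = -132 - 12*(-3 + P)*(7 + P) (U(P) = (11 + (P + 7)*(P - 3))*(-11 - 1) = (11 + (7 + P)*(-3 + P))*(-12) = (11 + (-3 + P)*(7 + P))*(-12) = -132 - 12*(-3 + P)*(7 + P))
-142*(U(b) + p(-18)) = -142*((120 - 48*81 - 12*81**2) - 18) = -142*((120 - 3888 - 12*6561) - 18) = -142*((120 - 3888 - 78732) - 18) = -142*(-82500 - 18) = -142*(-82518) = 11717556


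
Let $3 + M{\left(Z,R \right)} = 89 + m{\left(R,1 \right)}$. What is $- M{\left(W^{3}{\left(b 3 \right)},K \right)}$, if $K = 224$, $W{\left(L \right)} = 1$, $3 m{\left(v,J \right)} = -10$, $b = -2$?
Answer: $- \frac{248}{3} \approx -82.667$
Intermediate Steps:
$m{\left(v,J \right)} = - \frac{10}{3}$ ($m{\left(v,J \right)} = \frac{1}{3} \left(-10\right) = - \frac{10}{3}$)
$M{\left(Z,R \right)} = \frac{248}{3}$ ($M{\left(Z,R \right)} = -3 + \left(89 - \frac{10}{3}\right) = -3 + \frac{257}{3} = \frac{248}{3}$)
$- M{\left(W^{3}{\left(b 3 \right)},K \right)} = \left(-1\right) \frac{248}{3} = - \frac{248}{3}$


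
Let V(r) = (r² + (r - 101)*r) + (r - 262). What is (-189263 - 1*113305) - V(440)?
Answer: -645506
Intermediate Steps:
V(r) = -262 + r + r² + r*(-101 + r) (V(r) = (r² + (-101 + r)*r) + (-262 + r) = (r² + r*(-101 + r)) + (-262 + r) = -262 + r + r² + r*(-101 + r))
(-189263 - 1*113305) - V(440) = (-189263 - 1*113305) - (-262 - 100*440 + 2*440²) = (-189263 - 113305) - (-262 - 44000 + 2*193600) = -302568 - (-262 - 44000 + 387200) = -302568 - 1*342938 = -302568 - 342938 = -645506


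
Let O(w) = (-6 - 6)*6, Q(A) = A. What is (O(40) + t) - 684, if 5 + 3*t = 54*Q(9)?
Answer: -1787/3 ≈ -595.67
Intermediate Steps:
t = 481/3 (t = -5/3 + (54*9)/3 = -5/3 + (1/3)*486 = -5/3 + 162 = 481/3 ≈ 160.33)
O(w) = -72 (O(w) = -12*6 = -72)
(O(40) + t) - 684 = (-72 + 481/3) - 684 = 265/3 - 684 = -1787/3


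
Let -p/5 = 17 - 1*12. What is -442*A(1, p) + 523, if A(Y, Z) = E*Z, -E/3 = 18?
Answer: -596177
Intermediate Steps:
E = -54 (E = -3*18 = -54)
p = -25 (p = -5*(17 - 1*12) = -5*(17 - 12) = -5*5 = -25)
A(Y, Z) = -54*Z
-442*A(1, p) + 523 = -(-23868)*(-25) + 523 = -442*1350 + 523 = -596700 + 523 = -596177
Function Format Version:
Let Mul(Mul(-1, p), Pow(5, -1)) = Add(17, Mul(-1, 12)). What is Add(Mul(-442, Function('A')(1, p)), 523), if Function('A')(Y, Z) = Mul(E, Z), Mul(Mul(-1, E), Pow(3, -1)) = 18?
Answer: -596177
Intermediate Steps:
E = -54 (E = Mul(-3, 18) = -54)
p = -25 (p = Mul(-5, Add(17, Mul(-1, 12))) = Mul(-5, Add(17, -12)) = Mul(-5, 5) = -25)
Function('A')(Y, Z) = Mul(-54, Z)
Add(Mul(-442, Function('A')(1, p)), 523) = Add(Mul(-442, Mul(-54, -25)), 523) = Add(Mul(-442, 1350), 523) = Add(-596700, 523) = -596177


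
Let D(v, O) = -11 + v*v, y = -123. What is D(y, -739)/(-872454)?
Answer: -7559/436227 ≈ -0.017328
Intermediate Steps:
D(v, O) = -11 + v²
D(y, -739)/(-872454) = (-11 + (-123)²)/(-872454) = (-11 + 15129)*(-1/872454) = 15118*(-1/872454) = -7559/436227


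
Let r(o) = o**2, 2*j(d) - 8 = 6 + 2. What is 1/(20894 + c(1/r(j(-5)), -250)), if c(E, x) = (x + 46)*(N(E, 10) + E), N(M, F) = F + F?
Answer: 16/268973 ≈ 5.9486e-5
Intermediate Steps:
j(d) = 8 (j(d) = 4 + (6 + 2)/2 = 4 + (1/2)*8 = 4 + 4 = 8)
N(M, F) = 2*F
c(E, x) = (20 + E)*(46 + x) (c(E, x) = (x + 46)*(2*10 + E) = (46 + x)*(20 + E) = (20 + E)*(46 + x))
1/(20894 + c(1/r(j(-5)), -250)) = 1/(20894 + (920 + 20*(-250) + 46/(8**2) - 250/8**2)) = 1/(20894 + (920 - 5000 + 46/64 - 250/64)) = 1/(20894 + (920 - 5000 + 46*(1/64) + (1/64)*(-250))) = 1/(20894 + (920 - 5000 + 23/32 - 125/32)) = 1/(20894 - 65331/16) = 1/(268973/16) = 16/268973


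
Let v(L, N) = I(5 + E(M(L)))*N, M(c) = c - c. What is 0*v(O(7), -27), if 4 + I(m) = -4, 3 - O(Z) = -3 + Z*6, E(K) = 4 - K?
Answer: 0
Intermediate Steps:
M(c) = 0
O(Z) = 6 - 6*Z (O(Z) = 3 - (-3 + Z*6) = 3 - (-3 + 6*Z) = 3 + (3 - 6*Z) = 6 - 6*Z)
I(m) = -8 (I(m) = -4 - 4 = -8)
v(L, N) = -8*N
0*v(O(7), -27) = 0*(-8*(-27)) = 0*216 = 0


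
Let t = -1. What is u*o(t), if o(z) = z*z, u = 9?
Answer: 9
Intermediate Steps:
o(z) = z²
u*o(t) = 9*(-1)² = 9*1 = 9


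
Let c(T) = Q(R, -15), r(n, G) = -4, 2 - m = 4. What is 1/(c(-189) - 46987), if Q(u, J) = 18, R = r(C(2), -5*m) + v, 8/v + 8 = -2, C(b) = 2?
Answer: -1/46969 ≈ -2.1291e-5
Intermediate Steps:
m = -2 (m = 2 - 1*4 = 2 - 4 = -2)
v = -⅘ (v = 8/(-8 - 2) = 8/(-10) = 8*(-⅒) = -⅘ ≈ -0.80000)
R = -24/5 (R = -4 - ⅘ = -24/5 ≈ -4.8000)
c(T) = 18
1/(c(-189) - 46987) = 1/(18 - 46987) = 1/(-46969) = -1/46969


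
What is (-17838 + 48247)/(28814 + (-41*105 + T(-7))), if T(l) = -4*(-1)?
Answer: 30409/24513 ≈ 1.2405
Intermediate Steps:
T(l) = 4
(-17838 + 48247)/(28814 + (-41*105 + T(-7))) = (-17838 + 48247)/(28814 + (-41*105 + 4)) = 30409/(28814 + (-4305 + 4)) = 30409/(28814 - 4301) = 30409/24513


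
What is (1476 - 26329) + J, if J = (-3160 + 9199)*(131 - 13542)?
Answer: -81013882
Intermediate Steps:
J = -80989029 (J = 6039*(-13411) = -80989029)
(1476 - 26329) + J = (1476 - 26329) - 80989029 = -24853 - 80989029 = -81013882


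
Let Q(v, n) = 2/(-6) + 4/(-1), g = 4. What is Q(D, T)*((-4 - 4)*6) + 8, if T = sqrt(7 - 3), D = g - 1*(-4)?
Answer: 216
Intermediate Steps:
D = 8 (D = 4 - 1*(-4) = 4 + 4 = 8)
T = 2 (T = sqrt(4) = 2)
Q(v, n) = -13/3 (Q(v, n) = 2*(-1/6) + 4*(-1) = -1/3 - 4 = -13/3)
Q(D, T)*((-4 - 4)*6) + 8 = -13*(-4 - 4)*6/3 + 8 = -(-104)*6/3 + 8 = -13/3*(-48) + 8 = 208 + 8 = 216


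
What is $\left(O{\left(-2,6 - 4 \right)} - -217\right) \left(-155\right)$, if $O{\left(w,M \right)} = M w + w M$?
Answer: $-32395$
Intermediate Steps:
$O{\left(w,M \right)} = 2 M w$ ($O{\left(w,M \right)} = M w + M w = 2 M w$)
$\left(O{\left(-2,6 - 4 \right)} - -217\right) \left(-155\right) = \left(2 \left(6 - 4\right) \left(-2\right) - -217\right) \left(-155\right) = \left(2 \cdot 2 \left(-2\right) + 217\right) \left(-155\right) = \left(-8 + 217\right) \left(-155\right) = 209 \left(-155\right) = -32395$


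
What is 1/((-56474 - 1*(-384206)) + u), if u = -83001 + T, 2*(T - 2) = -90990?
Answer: 1/199238 ≈ 5.0191e-6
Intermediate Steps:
T = -45493 (T = 2 + (1/2)*(-90990) = 2 - 45495 = -45493)
u = -128494 (u = -83001 - 45493 = -128494)
1/((-56474 - 1*(-384206)) + u) = 1/((-56474 - 1*(-384206)) - 128494) = 1/((-56474 + 384206) - 128494) = 1/(327732 - 128494) = 1/199238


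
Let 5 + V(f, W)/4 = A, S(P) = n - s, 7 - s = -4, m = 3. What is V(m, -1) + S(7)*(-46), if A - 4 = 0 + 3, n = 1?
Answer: 468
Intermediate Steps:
s = 11 (s = 7 - 1*(-4) = 7 + 4 = 11)
S(P) = -10 (S(P) = 1 - 1*11 = 1 - 11 = -10)
A = 7 (A = 4 + (0 + 3) = 4 + 3 = 7)
V(f, W) = 8 (V(f, W) = -20 + 4*7 = -20 + 28 = 8)
V(m, -1) + S(7)*(-46) = 8 - 10*(-46) = 8 + 460 = 468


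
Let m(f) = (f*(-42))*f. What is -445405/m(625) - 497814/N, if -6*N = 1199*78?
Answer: 1634840693047/51144843750 ≈ 31.965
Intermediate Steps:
N = -15587 (N = -1199*78/6 = -⅙*93522 = -15587)
m(f) = -42*f² (m(f) = (-42*f)*f = -42*f²)
-445405/m(625) - 497814/N = -445405/((-42*625²)) - 497814/(-15587) = -445405/((-42*390625)) - 497814*(-1/15587) = -445405/(-16406250) + 497814/15587 = -445405*(-1/16406250) + 497814/15587 = 89081/3281250 + 497814/15587 = 1634840693047/51144843750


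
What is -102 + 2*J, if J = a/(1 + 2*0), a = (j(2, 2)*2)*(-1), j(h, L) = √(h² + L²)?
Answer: -102 - 8*√2 ≈ -113.31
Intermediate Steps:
j(h, L) = √(L² + h²)
a = -4*√2 (a = (√(2² + 2²)*2)*(-1) = (√(4 + 4)*2)*(-1) = (√8*2)*(-1) = ((2*√2)*2)*(-1) = (4*√2)*(-1) = -4*√2 ≈ -5.6569)
J = -4*√2 (J = (-4*√2)/(1 + 2*0) = (-4*√2)/(1 + 0) = -4*√2/1 = -4*√2*1 = -4*√2 ≈ -5.6569)
-102 + 2*J = -102 + 2*(-4*√2) = -102 - 8*√2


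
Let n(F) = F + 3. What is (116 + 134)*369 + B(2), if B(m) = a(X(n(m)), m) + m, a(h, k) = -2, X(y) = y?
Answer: 92250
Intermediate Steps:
n(F) = 3 + F
B(m) = -2 + m
(116 + 134)*369 + B(2) = (116 + 134)*369 + (-2 + 2) = 250*369 + 0 = 92250 + 0 = 92250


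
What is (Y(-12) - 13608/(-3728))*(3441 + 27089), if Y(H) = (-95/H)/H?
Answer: 1531644305/16776 ≈ 91300.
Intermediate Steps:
Y(H) = -95/H²
(Y(-12) - 13608/(-3728))*(3441 + 27089) = (-95/(-12)² - 13608/(-3728))*(3441 + 27089) = (-95*1/144 - 13608*(-1/3728))*30530 = (-95/144 + 1701/466)*30530 = (100337/33552)*30530 = 1531644305/16776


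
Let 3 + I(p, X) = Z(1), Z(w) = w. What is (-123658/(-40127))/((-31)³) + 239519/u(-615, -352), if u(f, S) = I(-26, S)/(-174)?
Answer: 24910416896631263/1195423457 ≈ 2.0838e+7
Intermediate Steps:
I(p, X) = -2 (I(p, X) = -3 + 1 = -2)
u(f, S) = 1/87 (u(f, S) = -2/(-174) = -2*(-1/174) = 1/87)
(-123658/(-40127))/((-31)³) + 239519/u(-615, -352) = (-123658/(-40127))/((-31)³) + 239519/(1/87) = -123658*(-1/40127)/(-29791) + 239519*87 = (123658/40127)*(-1/29791) + 20838153 = -123658/1195423457 + 20838153 = 24910416896631263/1195423457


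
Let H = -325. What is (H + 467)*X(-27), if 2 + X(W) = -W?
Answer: 3550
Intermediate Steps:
X(W) = -2 - W
(H + 467)*X(-27) = (-325 + 467)*(-2 - 1*(-27)) = 142*(-2 + 27) = 142*25 = 3550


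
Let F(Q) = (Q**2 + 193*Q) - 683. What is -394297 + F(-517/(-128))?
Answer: -6458313063/16384 ≈ -3.9418e+5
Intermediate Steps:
F(Q) = -683 + Q**2 + 193*Q
-394297 + F(-517/(-128)) = -394297 + (-683 + (-517/(-128))**2 + 193*(-517/(-128))) = -394297 + (-683 + (-517*(-1/128))**2 + 193*(-517*(-1/128))) = -394297 + (-683 + (517/128)**2 + 193*(517/128)) = -394297 + (-683 + 267289/16384 + 99781/128) = -394297 + 1848985/16384 = -6458313063/16384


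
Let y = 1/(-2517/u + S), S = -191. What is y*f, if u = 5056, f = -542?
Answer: 2740352/968213 ≈ 2.8303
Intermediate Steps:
y = -5056/968213 (y = 1/(-2517/5056 - 191) = 1/(-968213/5056) = -5056/968213 ≈ -0.0052220)
y*f = -5056/968213*(-542) = 2740352/968213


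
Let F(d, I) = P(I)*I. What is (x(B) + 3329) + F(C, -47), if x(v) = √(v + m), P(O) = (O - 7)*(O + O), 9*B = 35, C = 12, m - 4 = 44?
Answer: -235243 + √467/3 ≈ -2.3524e+5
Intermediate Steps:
m = 48 (m = 4 + 44 = 48)
B = 35/9 (B = (⅑)*35 = 35/9 ≈ 3.8889)
P(O) = 2*O*(-7 + O) (P(O) = (-7 + O)*(2*O) = 2*O*(-7 + O))
F(d, I) = 2*I²*(-7 + I) (F(d, I) = (2*I*(-7 + I))*I = 2*I²*(-7 + I))
x(v) = √(48 + v) (x(v) = √(v + 48) = √(48 + v))
(x(B) + 3329) + F(C, -47) = (√(48 + 35/9) + 3329) + 2*(-47)²*(-7 - 47) = (√(467/9) + 3329) + 2*2209*(-54) = (√467/3 + 3329) - 238572 = (3329 + √467/3) - 238572 = -235243 + √467/3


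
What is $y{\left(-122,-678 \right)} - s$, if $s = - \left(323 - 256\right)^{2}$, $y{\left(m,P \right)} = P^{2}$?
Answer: $464173$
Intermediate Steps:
$s = -4489$ ($s = - 67^{2} = \left(-1\right) 4489 = -4489$)
$y{\left(-122,-678 \right)} - s = \left(-678\right)^{2} - -4489 = 459684 + 4489 = 464173$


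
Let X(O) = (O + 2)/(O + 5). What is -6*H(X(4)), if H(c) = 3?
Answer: -18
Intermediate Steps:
X(O) = (2 + O)/(5 + O)
-6*H(X(4)) = -6*3 = -18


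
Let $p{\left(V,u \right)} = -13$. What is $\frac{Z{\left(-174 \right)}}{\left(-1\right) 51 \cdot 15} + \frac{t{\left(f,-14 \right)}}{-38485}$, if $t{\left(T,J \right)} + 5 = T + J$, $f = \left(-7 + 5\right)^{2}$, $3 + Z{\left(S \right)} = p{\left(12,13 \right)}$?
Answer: $\frac{125447}{5888205} \approx 0.021305$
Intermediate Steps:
$Z{\left(S \right)} = -16$ ($Z{\left(S \right)} = -3 - 13 = -16$)
$f = 4$ ($f = \left(-2\right)^{2} = 4$)
$t{\left(T,J \right)} = -5 + J + T$ ($t{\left(T,J \right)} = -5 + \left(T + J\right) = -5 + \left(J + T\right) = -5 + J + T$)
$\frac{Z{\left(-174 \right)}}{\left(-1\right) 51 \cdot 15} + \frac{t{\left(f,-14 \right)}}{-38485} = - \frac{16}{\left(-1\right) 51 \cdot 15} + \frac{-5 - 14 + 4}{-38485} = - \frac{16}{\left(-51\right) 15} - - \frac{3}{7697} = - \frac{16}{-765} + \frac{3}{7697} = \left(-16\right) \left(- \frac{1}{765}\right) + \frac{3}{7697} = \frac{16}{765} + \frac{3}{7697} = \frac{125447}{5888205}$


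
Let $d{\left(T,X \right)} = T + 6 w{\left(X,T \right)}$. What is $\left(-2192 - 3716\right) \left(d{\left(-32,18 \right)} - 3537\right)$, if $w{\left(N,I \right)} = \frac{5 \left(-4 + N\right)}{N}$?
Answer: $\frac{62843396}{3} \approx 2.0948 \cdot 10^{7}$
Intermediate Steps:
$w{\left(N,I \right)} = \frac{-20 + 5 N}{N}$
$d{\left(T,X \right)} = 30 + T - \frac{120}{X}$ ($d{\left(T,X \right)} = T + 6 \left(5 - \frac{20}{X}\right) = T + \left(30 - \frac{120}{X}\right) = 30 + T - \frac{120}{X}$)
$\left(-2192 - 3716\right) \left(d{\left(-32,18 \right)} - 3537\right) = \left(-2192 - 3716\right) \left(\left(30 - 32 - \frac{120}{18}\right) - 3537\right) = - 5908 \left(\left(30 - 32 - \frac{20}{3}\right) - 3537\right) = - 5908 \left(- \frac{26}{3} - 3537\right) = \left(-5908\right) \left(- \frac{10637}{3}\right) = \frac{62843396}{3}$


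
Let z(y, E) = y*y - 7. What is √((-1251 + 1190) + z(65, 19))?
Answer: √4157 ≈ 64.475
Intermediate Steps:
z(y, E) = -7 + y² (z(y, E) = y² - 7 = -7 + y²)
√((-1251 + 1190) + z(65, 19)) = √((-1251 + 1190) + (-7 + 65²)) = √(-61 + (-7 + 4225)) = √(-61 + 4218) = √4157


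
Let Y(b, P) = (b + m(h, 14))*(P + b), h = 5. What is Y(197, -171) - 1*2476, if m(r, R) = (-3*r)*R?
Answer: -2814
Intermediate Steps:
m(r, R) = -3*R*r
Y(b, P) = (-210 + b)*(P + b) (Y(b, P) = (b - 3*14*5)*(P + b) = (b - 210)*(P + b) = (-210 + b)*(P + b))
Y(197, -171) - 1*2476 = (197² - 210*(-171) - 210*197 - 171*197) - 1*2476 = (38809 + 35910 - 41370 - 33687) - 2476 = -338 - 2476 = -2814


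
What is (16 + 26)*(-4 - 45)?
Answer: -2058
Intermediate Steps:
(16 + 26)*(-4 - 45) = 42*(-49) = -2058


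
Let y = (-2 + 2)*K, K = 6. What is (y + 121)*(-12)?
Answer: -1452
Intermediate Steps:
y = 0 (y = (-2 + 2)*6 = 0*6 = 0)
(y + 121)*(-12) = (0 + 121)*(-12) = 121*(-12) = -1452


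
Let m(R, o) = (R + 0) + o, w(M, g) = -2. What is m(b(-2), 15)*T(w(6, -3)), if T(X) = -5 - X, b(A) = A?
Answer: -39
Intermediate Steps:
m(R, o) = R + o
m(b(-2), 15)*T(w(6, -3)) = (-2 + 15)*(-5 - 1*(-2)) = 13*(-5 + 2) = 13*(-3) = -39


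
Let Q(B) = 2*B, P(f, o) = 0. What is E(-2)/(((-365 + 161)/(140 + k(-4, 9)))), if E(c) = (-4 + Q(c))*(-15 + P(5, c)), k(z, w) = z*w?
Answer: -1040/17 ≈ -61.176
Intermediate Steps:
k(z, w) = w*z
E(c) = 60 - 30*c (E(c) = (-4 + 2*c)*(-15 + 0) = (-4 + 2*c)*(-15) = 60 - 30*c)
E(-2)/(((-365 + 161)/(140 + k(-4, 9)))) = (60 - 30*(-2))/(((-365 + 161)/(140 + 9*(-4)))) = (60 + 60)/((-204/(140 - 36))) = 120/((-204/104)) = 120/((-204*1/104)) = 120/(-51/26) = 120*(-26/51) = -1040/17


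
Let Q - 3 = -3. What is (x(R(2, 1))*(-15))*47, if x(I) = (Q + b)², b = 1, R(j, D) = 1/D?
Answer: -705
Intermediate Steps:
Q = 0 (Q = 3 - 3 = 0)
x(I) = 1 (x(I) = (0 + 1)² = 1² = 1)
(x(R(2, 1))*(-15))*47 = (1*(-15))*47 = -15*47 = -705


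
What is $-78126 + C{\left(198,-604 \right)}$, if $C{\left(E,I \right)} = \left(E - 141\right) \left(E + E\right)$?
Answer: $-55554$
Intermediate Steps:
$C{\left(E,I \right)} = 2 E \left(-141 + E\right)$ ($C{\left(E,I \right)} = \left(-141 + E\right) 2 E = 2 E \left(-141 + E\right)$)
$-78126 + C{\left(198,-604 \right)} = -78126 + 2 \cdot 198 \left(-141 + 198\right) = -78126 + 2 \cdot 198 \cdot 57 = -78126 + 22572 = -55554$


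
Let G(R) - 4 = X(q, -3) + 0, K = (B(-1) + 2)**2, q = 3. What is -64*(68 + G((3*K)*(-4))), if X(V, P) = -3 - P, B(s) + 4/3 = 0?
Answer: -4608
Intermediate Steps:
B(s) = -4/3 (B(s) = -4/3 + 0 = -4/3)
K = 4/9 (K = (-4/3 + 2)**2 = (2/3)**2 = 4/9 ≈ 0.44444)
G(R) = 4 (G(R) = 4 + ((-3 - 1*(-3)) + 0) = 4 + ((-3 + 3) + 0) = 4 + (0 + 0) = 4 + 0 = 4)
-64*(68 + G((3*K)*(-4))) = -64*(68 + 4) = -64*72 = -4608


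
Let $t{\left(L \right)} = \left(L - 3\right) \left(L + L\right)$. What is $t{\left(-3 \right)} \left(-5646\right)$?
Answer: $-203256$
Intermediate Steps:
$t{\left(L \right)} = 2 L \left(-3 + L\right)$ ($t{\left(L \right)} = \left(-3 + L\right) 2 L = 2 L \left(-3 + L\right)$)
$t{\left(-3 \right)} \left(-5646\right) = 2 \left(-3\right) \left(-3 - 3\right) \left(-5646\right) = 2 \left(-3\right) \left(-6\right) \left(-5646\right) = 36 \left(-5646\right) = -203256$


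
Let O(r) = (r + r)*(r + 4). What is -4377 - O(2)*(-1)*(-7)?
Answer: -4545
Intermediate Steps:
O(r) = 2*r*(4 + r) (O(r) = (2*r)*(4 + r) = 2*r*(4 + r))
-4377 - O(2)*(-1)*(-7) = -4377 - (2*2*(4 + 2))*(-1)*(-7) = -4377 - (2*2*6)*(-1)*(-7) = -4377 - 24*(-1)*(-7) = -4377 - (-24)*(-7) = -4377 - 1*168 = -4377 - 168 = -4545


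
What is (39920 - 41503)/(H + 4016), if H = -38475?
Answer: 1583/34459 ≈ 0.045939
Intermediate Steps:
(39920 - 41503)/(H + 4016) = (39920 - 41503)/(-38475 + 4016) = -1583/(-34459) = -1583*(-1/34459) = 1583/34459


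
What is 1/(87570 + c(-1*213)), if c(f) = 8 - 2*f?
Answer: 1/88004 ≈ 1.1363e-5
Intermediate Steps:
1/(87570 + c(-1*213)) = 1/(87570 + (8 - (-2)*213)) = 1/(87570 + (8 - 2*(-213))) = 1/(87570 + (8 + 426)) = 1/(87570 + 434) = 1/88004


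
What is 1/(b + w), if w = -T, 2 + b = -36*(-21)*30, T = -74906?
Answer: 1/97584 ≈ 1.0248e-5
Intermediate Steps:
b = 22678 (b = -2 - 36*(-21)*30 = -2 + 756*30 = -2 + 22680 = 22678)
w = 74906 (w = -1*(-74906) = 74906)
1/(b + w) = 1/(22678 + 74906) = 1/97584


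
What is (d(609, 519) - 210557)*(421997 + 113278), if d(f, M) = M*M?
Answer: 31476311100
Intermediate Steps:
d(f, M) = M²
(d(609, 519) - 210557)*(421997 + 113278) = (519² - 210557)*(421997 + 113278) = (269361 - 210557)*535275 = 58804*535275 = 31476311100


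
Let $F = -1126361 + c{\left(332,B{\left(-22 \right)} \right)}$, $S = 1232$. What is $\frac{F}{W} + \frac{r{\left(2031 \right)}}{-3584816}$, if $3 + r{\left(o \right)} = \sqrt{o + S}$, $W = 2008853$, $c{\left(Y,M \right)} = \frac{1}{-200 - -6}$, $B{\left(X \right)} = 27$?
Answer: $- \frac{391665719870057}{698532732476656} - \frac{\sqrt{3263}}{3584816} \approx -0.56071$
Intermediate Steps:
$c{\left(Y,M \right)} = - \frac{1}{194}$ ($c{\left(Y,M \right)} = \frac{1}{-200 + 6} = \frac{1}{-194} = - \frac{1}{194}$)
$r{\left(o \right)} = -3 + \sqrt{1232 + o}$ ($r{\left(o \right)} = -3 + \sqrt{o + 1232} = -3 + \sqrt{1232 + o}$)
$F = - \frac{218514035}{194}$ ($F = -1126361 - \frac{1}{194} = - \frac{218514035}{194} \approx -1.1264 \cdot 10^{6}$)
$\frac{F}{W} + \frac{r{\left(2031 \right)}}{-3584816} = - \frac{218514035}{194 \cdot 2008853} + \frac{-3 + \sqrt{1232 + 2031}}{-3584816} = \left(- \frac{218514035}{194}\right) \frac{1}{2008853} + \left(-3 + \sqrt{3263}\right) \left(- \frac{1}{3584816}\right) = - \frac{218514035}{389717482} + \left(\frac{3}{3584816} - \frac{\sqrt{3263}}{3584816}\right) = - \frac{391665719870057}{698532732476656} - \frac{\sqrt{3263}}{3584816}$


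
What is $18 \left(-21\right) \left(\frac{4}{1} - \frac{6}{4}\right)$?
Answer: $-945$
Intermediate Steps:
$18 \left(-21\right) \left(\frac{4}{1} - \frac{6}{4}\right) = - 378 \left(4 \cdot 1 - \frac{3}{2}\right) = - 378 \left(4 - \frac{3}{2}\right) = \left(-378\right) \frac{5}{2} = -945$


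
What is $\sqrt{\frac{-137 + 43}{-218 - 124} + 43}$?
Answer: $\frac{10 \sqrt{1406}}{57} \approx 6.5784$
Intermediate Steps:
$\sqrt{\frac{-137 + 43}{-218 - 124} + 43} = \sqrt{- \frac{94}{-342} + 43} = \sqrt{\left(-94\right) \left(- \frac{1}{342}\right) + 43} = \sqrt{\frac{47}{171} + 43} = \sqrt{\frac{7400}{171}} = \frac{10 \sqrt{1406}}{57}$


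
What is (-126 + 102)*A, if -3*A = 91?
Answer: 728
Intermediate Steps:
A = -91/3 (A = -1/3*91 = -91/3 ≈ -30.333)
(-126 + 102)*A = (-126 + 102)*(-91/3) = -24*(-91/3) = 728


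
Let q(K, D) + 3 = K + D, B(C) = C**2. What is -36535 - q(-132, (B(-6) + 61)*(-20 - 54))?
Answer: -29222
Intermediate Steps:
q(K, D) = -3 + D + K (q(K, D) = -3 + (K + D) = -3 + (D + K) = -3 + D + K)
-36535 - q(-132, (B(-6) + 61)*(-20 - 54)) = -36535 - (-3 + ((-6)**2 + 61)*(-20 - 54) - 132) = -36535 - (-3 + (36 + 61)*(-74) - 132) = -36535 - (-3 + 97*(-74) - 132) = -36535 - (-3 - 7178 - 132) = -36535 - 1*(-7313) = -36535 + 7313 = -29222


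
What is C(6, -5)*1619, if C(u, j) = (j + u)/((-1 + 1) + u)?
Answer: 1619/6 ≈ 269.83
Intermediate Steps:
C(u, j) = (j + u)/u (C(u, j) = (j + u)/(0 + u) = (j + u)/u)
C(6, -5)*1619 = ((-5 + 6)/6)*1619 = ((⅙)*1)*1619 = (⅙)*1619 = 1619/6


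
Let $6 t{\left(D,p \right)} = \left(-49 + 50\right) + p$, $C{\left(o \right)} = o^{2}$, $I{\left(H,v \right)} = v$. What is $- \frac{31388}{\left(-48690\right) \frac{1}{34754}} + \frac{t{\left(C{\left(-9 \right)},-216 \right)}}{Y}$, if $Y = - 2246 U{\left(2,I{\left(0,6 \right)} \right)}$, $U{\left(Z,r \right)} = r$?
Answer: $\frac{4900137197159}{218715480} \approx 22404.0$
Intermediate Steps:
$t{\left(D,p \right)} = \frac{1}{6} + \frac{p}{6}$ ($t{\left(D,p \right)} = \frac{\left(-49 + 50\right) + p}{6} = \frac{1 + p}{6} = \frac{1}{6} + \frac{p}{6}$)
$Y = -13476$ ($Y = \left(-2246\right) 6 = -13476$)
$- \frac{31388}{\left(-48690\right) \frac{1}{34754}} + \frac{t{\left(C{\left(-9 \right)},-216 \right)}}{Y} = - \frac{31388}{\left(-48690\right) \frac{1}{34754}} + \frac{\frac{1}{6} + \frac{1}{6} \left(-216\right)}{-13476} = - \frac{31388}{\left(-48690\right) \frac{1}{34754}} + \left(\frac{1}{6} - 36\right) \left(- \frac{1}{13476}\right) = - \frac{31388}{- \frac{24345}{17377}} - - \frac{215}{80856} = \left(-31388\right) \left(- \frac{17377}{24345}\right) + \frac{215}{80856} = \frac{545429276}{24345} + \frac{215}{80856} = \frac{4900137197159}{218715480}$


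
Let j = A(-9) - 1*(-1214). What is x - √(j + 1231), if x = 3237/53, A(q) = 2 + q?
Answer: 3237/53 - √2438 ≈ 11.699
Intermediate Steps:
x = 3237/53 (x = 3237*(1/53) = 3237/53 ≈ 61.075)
j = 1207 (j = (2 - 9) - 1*(-1214) = -7 + 1214 = 1207)
x - √(j + 1231) = 3237/53 - √(1207 + 1231) = 3237/53 - √2438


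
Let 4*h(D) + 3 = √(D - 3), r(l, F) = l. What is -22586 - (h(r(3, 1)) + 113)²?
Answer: -562977/16 ≈ -35186.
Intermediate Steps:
h(D) = -¾ + √(-3 + D)/4 (h(D) = -¾ + √(D - 3)/4 = -¾ + √(-3 + D)/4)
-22586 - (h(r(3, 1)) + 113)² = -22586 - ((-¾ + √(-3 + 3)/4) + 113)² = -22586 - ((-¾ + √0/4) + 113)² = -22586 - ((-¾ + (¼)*0) + 113)² = -22586 - ((-¾ + 0) + 113)² = -22586 - (-¾ + 113)² = -22586 - (449/4)² = -22586 - 1*201601/16 = -22586 - 201601/16 = -562977/16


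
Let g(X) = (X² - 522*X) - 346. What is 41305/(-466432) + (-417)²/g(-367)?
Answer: 7516154707/16890902016 ≈ 0.44498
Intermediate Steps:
g(X) = -346 + X² - 522*X
41305/(-466432) + (-417)²/g(-367) = 41305/(-466432) + (-417)²/(-346 + (-367)² - 522*(-367)) = 41305*(-1/466432) + 173889/(-346 + 134689 + 191574) = -41305/466432 + 173889/325917 = -41305/466432 + 173889*(1/325917) = -41305/466432 + 19321/36213 = 7516154707/16890902016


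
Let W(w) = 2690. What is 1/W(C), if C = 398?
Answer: 1/2690 ≈ 0.00037175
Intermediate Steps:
1/W(C) = 1/2690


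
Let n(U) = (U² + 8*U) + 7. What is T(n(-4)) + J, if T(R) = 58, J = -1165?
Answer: -1107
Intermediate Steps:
n(U) = 7 + U² + 8*U
T(n(-4)) + J = 58 - 1165 = -1107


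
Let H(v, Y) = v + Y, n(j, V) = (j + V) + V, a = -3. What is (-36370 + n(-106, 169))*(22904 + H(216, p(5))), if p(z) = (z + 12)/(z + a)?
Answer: -835817733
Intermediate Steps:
n(j, V) = j + 2*V (n(j, V) = (V + j) + V = j + 2*V)
p(z) = (12 + z)/(-3 + z) (p(z) = (z + 12)/(z - 3) = (12 + z)/(-3 + z))
H(v, Y) = Y + v
(-36370 + n(-106, 169))*(22904 + H(216, p(5))) = (-36370 + (-106 + 2*169))*(22904 + ((12 + 5)/(-3 + 5) + 216)) = (-36370 + (-106 + 338))*(22904 + (17/2 + 216)) = (-36370 + 232)*(22904 + ((1/2)*17 + 216)) = -36138*(22904 + (17/2 + 216)) = -36138*(22904 + 449/2) = -36138*46257/2 = -835817733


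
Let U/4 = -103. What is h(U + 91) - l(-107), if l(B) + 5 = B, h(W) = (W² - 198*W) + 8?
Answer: 166719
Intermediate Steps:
U = -412 (U = 4*(-103) = -412)
h(W) = 8 + W² - 198*W
l(B) = -5 + B
h(U + 91) - l(-107) = (8 + (-412 + 91)² - 198*(-412 + 91)) - (-5 - 107) = (8 + (-321)² - 198*(-321)) - 1*(-112) = (8 + 103041 + 63558) + 112 = 166607 + 112 = 166719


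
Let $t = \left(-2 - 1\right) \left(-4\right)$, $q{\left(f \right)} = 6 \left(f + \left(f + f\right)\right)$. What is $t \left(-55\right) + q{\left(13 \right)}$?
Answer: $-426$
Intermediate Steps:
$q{\left(f \right)} = 18 f$ ($q{\left(f \right)} = 6 \left(f + 2 f\right) = 6 \cdot 3 f = 18 f$)
$t = 12$ ($t = \left(-3\right) \left(-4\right) = 12$)
$t \left(-55\right) + q{\left(13 \right)} = 12 \left(-55\right) + 18 \cdot 13 = -660 + 234 = -426$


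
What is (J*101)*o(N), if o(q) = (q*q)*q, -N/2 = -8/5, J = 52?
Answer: 21512192/125 ≈ 1.7210e+5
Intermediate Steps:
N = 16/5 (N = -(-16)/5 = -2*(-8/5) = 16/5 ≈ 3.2000)
o(q) = q³ (o(q) = q²*q = q³)
(J*101)*o(N) = (52*101)*(16/5)³ = 5252*(4096/125) = 21512192/125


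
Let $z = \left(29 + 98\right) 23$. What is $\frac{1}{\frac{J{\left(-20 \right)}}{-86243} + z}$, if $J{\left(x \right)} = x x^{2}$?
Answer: $\frac{86243}{251923803} \approx 0.00034234$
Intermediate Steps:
$J{\left(x \right)} = x^{3}$
$z = 2921$ ($z = 127 \cdot 23 = 2921$)
$\frac{1}{\frac{J{\left(-20 \right)}}{-86243} + z} = \frac{1}{\frac{\left(-20\right)^{3}}{-86243} + 2921} = \frac{1}{\left(-8000\right) \left(- \frac{1}{86243}\right) + 2921} = \frac{1}{\frac{8000}{86243} + 2921} = \frac{1}{\frac{251923803}{86243}} = \frac{86243}{251923803}$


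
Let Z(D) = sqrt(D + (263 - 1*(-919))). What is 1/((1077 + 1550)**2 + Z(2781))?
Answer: 6901129/47625581470678 - sqrt(3963)/47625581470678 ≈ 1.4490e-7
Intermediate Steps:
Z(D) = sqrt(1182 + D) (Z(D) = sqrt(D + (263 + 919)) = sqrt(D + 1182) = sqrt(1182 + D))
1/((1077 + 1550)**2 + Z(2781)) = 1/((1077 + 1550)**2 + sqrt(1182 + 2781)) = 1/(2627**2 + sqrt(3963)) = 1/(6901129 + sqrt(3963))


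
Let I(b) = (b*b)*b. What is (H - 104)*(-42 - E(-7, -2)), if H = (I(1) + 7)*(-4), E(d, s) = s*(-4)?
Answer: 6800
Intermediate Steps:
E(d, s) = -4*s
I(b) = b³ (I(b) = b²*b = b³)
H = -32 (H = (1³ + 7)*(-4) = (1 + 7)*(-4) = 8*(-4) = -32)
(H - 104)*(-42 - E(-7, -2)) = (-32 - 104)*(-42 - (-4)*(-2)) = -136*(-42 - 1*8) = -136*(-42 - 8) = -136*(-50) = 6800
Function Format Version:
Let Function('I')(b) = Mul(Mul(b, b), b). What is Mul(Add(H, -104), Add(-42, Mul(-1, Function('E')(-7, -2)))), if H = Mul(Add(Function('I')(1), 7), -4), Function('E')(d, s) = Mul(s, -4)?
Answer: 6800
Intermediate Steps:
Function('E')(d, s) = Mul(-4, s)
Function('I')(b) = Pow(b, 3) (Function('I')(b) = Mul(Pow(b, 2), b) = Pow(b, 3))
H = -32 (H = Mul(Add(Pow(1, 3), 7), -4) = Mul(Add(1, 7), -4) = Mul(8, -4) = -32)
Mul(Add(H, -104), Add(-42, Mul(-1, Function('E')(-7, -2)))) = Mul(Add(-32, -104), Add(-42, Mul(-1, Mul(-4, -2)))) = Mul(-136, Add(-42, Mul(-1, 8))) = Mul(-136, Add(-42, -8)) = Mul(-136, -50) = 6800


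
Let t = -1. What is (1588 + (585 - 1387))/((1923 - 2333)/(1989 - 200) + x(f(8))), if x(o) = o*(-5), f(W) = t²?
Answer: -1406154/9355 ≈ -150.31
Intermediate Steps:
f(W) = 1 (f(W) = (-1)² = 1)
x(o) = -5*o
(1588 + (585 - 1387))/((1923 - 2333)/(1989 - 200) + x(f(8))) = (1588 + (585 - 1387))/((1923 - 2333)/(1989 - 200) - 5*1) = (1588 - 802)/(-410/1789 - 5) = 786/(-410*1/1789 - 5) = 786/(-410/1789 - 5) = 786/(-9355/1789) = 786*(-1789/9355) = -1406154/9355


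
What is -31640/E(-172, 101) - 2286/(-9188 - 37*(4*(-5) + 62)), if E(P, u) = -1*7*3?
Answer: 24280349/16113 ≈ 1506.9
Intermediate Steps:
E(P, u) = -21 (E(P, u) = -7*3 = -21)
-31640/E(-172, 101) - 2286/(-9188 - 37*(4*(-5) + 62)) = -31640/(-21) - 2286/(-9188 - 37*(4*(-5) + 62)) = -31640*(-1/21) - 2286/(-9188 - 37*(-20 + 62)) = 4520/3 - 2286/(-9188 - 37*42) = 4520/3 - 2286/(-9188 - 1554) = 4520/3 - 2286/(-10742) = 4520/3 - 2286*(-1/10742) = 4520/3 + 1143/5371 = 24280349/16113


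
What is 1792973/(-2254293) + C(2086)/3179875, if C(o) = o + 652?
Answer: -299750408639/377282629125 ≈ -0.79450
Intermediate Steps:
C(o) = 652 + o
1792973/(-2254293) + C(2086)/3179875 = 1792973/(-2254293) + (652 + 2086)/3179875 = 1792973*(-1/2254293) + 2738*(1/3179875) = -94367/118647 + 2738/3179875 = -299750408639/377282629125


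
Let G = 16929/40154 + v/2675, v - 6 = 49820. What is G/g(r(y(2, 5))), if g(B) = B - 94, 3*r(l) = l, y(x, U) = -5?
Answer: -6137994837/30827229650 ≈ -0.19911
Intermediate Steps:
v = 49826 (v = 6 + 49820 = 49826)
r(l) = l/3
g(B) = -94 + B
G = 2045998279/107411950 (G = 16929/40154 + 49826/2675 = 2045998279/107411950 ≈ 19.048)
G/g(r(y(2, 5))) = 2045998279/(107411950*(-94 + (⅓)*(-5))) = 2045998279/(107411950*(-94 - 5/3)) = 2045998279/(107411950*(-287/3)) = (2045998279/107411950)*(-3/287) = -6137994837/30827229650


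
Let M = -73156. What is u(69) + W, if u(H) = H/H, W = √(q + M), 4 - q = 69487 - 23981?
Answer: 1 + I*√118658 ≈ 1.0 + 344.47*I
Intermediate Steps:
q = -45502 (q = 4 - (69487 - 23981) = 4 - 1*45506 = 4 - 45506 = -45502)
W = I*√118658 (W = √(-45502 - 73156) = √(-118658) = I*√118658 ≈ 344.47*I)
u(H) = 1
u(69) + W = 1 + I*√118658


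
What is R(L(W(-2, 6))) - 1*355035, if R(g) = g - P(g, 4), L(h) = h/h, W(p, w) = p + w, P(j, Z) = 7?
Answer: -355041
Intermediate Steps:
L(h) = 1
R(g) = -7 + g (R(g) = g - 1*7 = g - 7 = -7 + g)
R(L(W(-2, 6))) - 1*355035 = (-7 + 1) - 1*355035 = -6 - 355035 = -355041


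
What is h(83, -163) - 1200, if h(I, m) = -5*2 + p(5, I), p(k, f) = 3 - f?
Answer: -1290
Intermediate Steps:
h(I, m) = -7 - I (h(I, m) = -5*2 + (3 - I) = -10 + (3 - I) = -7 - I)
h(83, -163) - 1200 = (-7 - 1*83) - 1200 = (-7 - 83) - 1200 = -90 - 1200 = -1290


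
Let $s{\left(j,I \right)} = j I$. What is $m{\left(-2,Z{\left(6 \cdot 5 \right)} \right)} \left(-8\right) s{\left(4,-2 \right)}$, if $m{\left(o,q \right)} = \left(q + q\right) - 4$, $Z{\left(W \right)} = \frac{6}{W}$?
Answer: $- \frac{1152}{5} \approx -230.4$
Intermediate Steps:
$m{\left(o,q \right)} = -4 + 2 q$ ($m{\left(o,q \right)} = 2 q - 4 = -4 + 2 q$)
$s{\left(j,I \right)} = I j$
$m{\left(-2,Z{\left(6 \cdot 5 \right)} \right)} \left(-8\right) s{\left(4,-2 \right)} = \left(-4 + 2 \frac{6}{6 \cdot 5}\right) \left(-8\right) \left(\left(-2\right) 4\right) = \left(-4 + 2 \cdot \frac{6}{30}\right) \left(-8\right) \left(-8\right) = \left(-4 + 2 \cdot 6 \cdot \frac{1}{30}\right) \left(-8\right) \left(-8\right) = \left(-4 + 2 \cdot \frac{1}{5}\right) \left(-8\right) \left(-8\right) = \left(-4 + \frac{2}{5}\right) \left(-8\right) \left(-8\right) = \left(- \frac{18}{5}\right) \left(-8\right) \left(-8\right) = \frac{144}{5} \left(-8\right) = - \frac{1152}{5}$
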